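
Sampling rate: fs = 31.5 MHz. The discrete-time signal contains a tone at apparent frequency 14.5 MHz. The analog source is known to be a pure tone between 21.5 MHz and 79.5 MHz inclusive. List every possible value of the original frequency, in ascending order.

Frequencies that alias to 14.5 MHz are k·fs ± 14.5 MHz for integer k ≥ 0.
k=0: 14.5 MHz.
k=1: 17 MHz, 46 MHz.
k=2: 48.5 MHz, 77.5 MHz.
k=3: 80 MHz, 109 MHz.
Within [21.5 MHz, 79.5 MHz]: 46 MHz, 48.5 MHz, 77.5 MHz.

46 MHz, 48.5 MHz, 77.5 MHz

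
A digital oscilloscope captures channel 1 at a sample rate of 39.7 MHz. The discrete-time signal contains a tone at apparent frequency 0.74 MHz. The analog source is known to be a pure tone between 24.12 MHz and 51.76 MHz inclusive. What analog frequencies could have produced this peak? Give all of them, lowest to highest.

38.96 MHz, 40.44 MHz

Frequencies that alias to 0.74 MHz are k·fs ± 0.74 MHz for integer k ≥ 0.
k=0: 0.74 MHz.
k=1: 38.96 MHz, 40.44 MHz.
k=2: 78.66 MHz, 80.14 MHz.
Within [24.12 MHz, 51.76 MHz]: 38.96 MHz, 40.44 MHz.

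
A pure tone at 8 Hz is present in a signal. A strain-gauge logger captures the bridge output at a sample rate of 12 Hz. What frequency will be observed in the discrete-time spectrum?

4 Hz

8 Hz > fs/2 = 6 Hz, folds to fs − 8 Hz = 4 Hz.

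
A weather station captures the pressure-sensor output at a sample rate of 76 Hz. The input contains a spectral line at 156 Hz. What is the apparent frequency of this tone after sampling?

156 Hz mod fs = 4 Hz.
4 Hz ≤ fs/2 = 38 Hz, appears at 4 Hz.

4 Hz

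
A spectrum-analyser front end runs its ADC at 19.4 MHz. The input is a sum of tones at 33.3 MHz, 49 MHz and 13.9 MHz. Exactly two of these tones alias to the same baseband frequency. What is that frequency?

5.5 MHz

fs/2 = 9.7 MHz.
33.3 MHz mod fs = 13.9 MHz.
13.9 MHz > fs/2 = 9.7 MHz, folds to fs − 13.9 MHz = 5.5 MHz.
49 MHz mod fs = 10.2 MHz.
10.2 MHz > fs/2 = 9.7 MHz, folds to fs − 10.2 MHz = 9.2 MHz.
13.9 MHz > fs/2 = 9.7 MHz, folds to fs − 13.9 MHz = 5.5 MHz.
13.9 MHz and 33.3 MHz both map to 5.5 MHz.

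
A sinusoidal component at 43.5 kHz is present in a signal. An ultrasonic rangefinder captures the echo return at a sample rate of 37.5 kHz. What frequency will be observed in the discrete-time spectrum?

6 kHz

43.5 kHz mod fs = 6 kHz.
6 kHz ≤ fs/2 = 18.75 kHz, appears at 6 kHz.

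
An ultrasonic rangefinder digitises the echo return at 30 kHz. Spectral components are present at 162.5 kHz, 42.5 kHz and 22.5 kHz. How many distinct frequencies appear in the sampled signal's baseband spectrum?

2

fs/2 = 15 kHz.
162.5 kHz mod fs = 12.5 kHz.
12.5 kHz ≤ fs/2 = 15 kHz, appears at 12.5 kHz.
42.5 kHz mod fs = 12.5 kHz.
12.5 kHz ≤ fs/2 = 15 kHz, appears at 12.5 kHz.
22.5 kHz > fs/2 = 15 kHz, folds to fs − 22.5 kHz = 7.5 kHz.
Distinct values: {7.5 kHz, 12.5 kHz} → 2.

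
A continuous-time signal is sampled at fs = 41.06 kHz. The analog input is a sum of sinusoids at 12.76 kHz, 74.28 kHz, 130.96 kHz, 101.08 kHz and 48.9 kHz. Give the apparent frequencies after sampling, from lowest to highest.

7.78 kHz, 7.84 kHz, 12.76 kHz, 18.96 kHz

fs/2 = 20.53 kHz.
12.76 kHz ≤ fs/2 = 20.53 kHz, passes unchanged.
74.28 kHz mod fs = 33.22 kHz.
33.22 kHz > fs/2 = 20.53 kHz, folds to fs − 33.22 kHz = 7.84 kHz.
130.96 kHz mod fs = 7.78 kHz.
7.78 kHz ≤ fs/2 = 20.53 kHz, appears at 7.78 kHz.
101.08 kHz mod fs = 18.96 kHz.
18.96 kHz ≤ fs/2 = 20.53 kHz, appears at 18.96 kHz.
48.9 kHz mod fs = 7.84 kHz.
7.84 kHz ≤ fs/2 = 20.53 kHz, appears at 7.84 kHz.
Distinct values: {7.78 kHz, 7.84 kHz, 12.76 kHz, 18.96 kHz}.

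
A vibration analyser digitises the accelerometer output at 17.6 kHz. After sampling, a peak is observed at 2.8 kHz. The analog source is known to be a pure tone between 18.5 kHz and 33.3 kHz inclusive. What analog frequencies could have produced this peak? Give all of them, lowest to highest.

20.4 kHz, 32.4 kHz

Frequencies that alias to 2.8 kHz are k·fs ± 2.8 kHz for integer k ≥ 0.
k=0: 2.8 kHz.
k=1: 14.8 kHz, 20.4 kHz.
k=2: 32.4 kHz, 38 kHz.
k=3: 50 kHz, 55.6 kHz.
Within [18.5 kHz, 33.3 kHz]: 20.4 kHz, 32.4 kHz.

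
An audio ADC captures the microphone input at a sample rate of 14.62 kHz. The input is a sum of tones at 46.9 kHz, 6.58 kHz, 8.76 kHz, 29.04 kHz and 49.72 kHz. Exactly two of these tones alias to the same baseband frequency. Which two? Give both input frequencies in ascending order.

8.76 kHz, 49.72 kHz

fs/2 = 7.31 kHz.
46.9 kHz mod fs = 3.04 kHz.
3.04 kHz ≤ fs/2 = 7.31 kHz, appears at 3.04 kHz.
6.58 kHz ≤ fs/2 = 7.31 kHz, passes unchanged.
8.76 kHz > fs/2 = 7.31 kHz, folds to fs − 8.76 kHz = 5.86 kHz.
29.04 kHz mod fs = 14.42 kHz.
14.42 kHz > fs/2 = 7.31 kHz, folds to fs − 14.42 kHz = 0.2 kHz.
49.72 kHz mod fs = 5.86 kHz.
5.86 kHz ≤ fs/2 = 7.31 kHz, appears at 5.86 kHz.
8.76 kHz and 49.72 kHz both map to 5.86 kHz.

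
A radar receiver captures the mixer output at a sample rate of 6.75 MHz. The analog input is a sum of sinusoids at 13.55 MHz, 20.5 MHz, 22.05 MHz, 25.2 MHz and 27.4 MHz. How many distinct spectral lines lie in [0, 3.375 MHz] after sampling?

fs/2 = 3.375 MHz.
13.55 MHz mod fs = 0.05 MHz.
0.05 MHz ≤ fs/2 = 3.375 MHz, appears at 0.05 MHz.
20.5 MHz mod fs = 0.25 MHz.
0.25 MHz ≤ fs/2 = 3.375 MHz, appears at 0.25 MHz.
22.05 MHz mod fs = 1.8 MHz.
1.8 MHz ≤ fs/2 = 3.375 MHz, appears at 1.8 MHz.
25.2 MHz mod fs = 4.95 MHz.
4.95 MHz > fs/2 = 3.375 MHz, folds to fs − 4.95 MHz = 1.8 MHz.
27.4 MHz mod fs = 0.4 MHz.
0.4 MHz ≤ fs/2 = 3.375 MHz, appears at 0.4 MHz.
Distinct values: {0.05 MHz, 0.25 MHz, 0.4 MHz, 1.8 MHz} → 4.

4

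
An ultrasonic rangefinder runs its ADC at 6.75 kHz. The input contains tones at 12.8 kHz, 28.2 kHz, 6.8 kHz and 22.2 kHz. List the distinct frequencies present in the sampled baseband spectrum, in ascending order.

fs/2 = 3.375 kHz.
12.8 kHz mod fs = 6.05 kHz.
6.05 kHz > fs/2 = 3.375 kHz, folds to fs − 6.05 kHz = 0.7 kHz.
28.2 kHz mod fs = 1.2 kHz.
1.2 kHz ≤ fs/2 = 3.375 kHz, appears at 1.2 kHz.
6.8 kHz mod fs = 0.05 kHz.
0.05 kHz ≤ fs/2 = 3.375 kHz, appears at 0.05 kHz.
22.2 kHz mod fs = 1.95 kHz.
1.95 kHz ≤ fs/2 = 3.375 kHz, appears at 1.95 kHz.
Distinct values: {0.05 kHz, 0.7 kHz, 1.2 kHz, 1.95 kHz}.

0.05 kHz, 0.7 kHz, 1.2 kHz, 1.95 kHz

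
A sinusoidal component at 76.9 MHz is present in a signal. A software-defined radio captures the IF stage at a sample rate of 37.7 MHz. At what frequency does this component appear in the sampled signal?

76.9 MHz mod fs = 1.5 MHz.
1.5 MHz ≤ fs/2 = 18.85 MHz, appears at 1.5 MHz.

1.5 MHz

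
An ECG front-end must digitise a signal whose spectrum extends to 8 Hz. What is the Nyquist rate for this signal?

16 Hz

Nyquist rate = 2 × 8 Hz = 16 Hz.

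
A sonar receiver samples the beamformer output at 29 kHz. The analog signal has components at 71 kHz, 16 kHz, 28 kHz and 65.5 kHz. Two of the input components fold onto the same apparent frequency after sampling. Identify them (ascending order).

fs/2 = 14.5 kHz.
71 kHz mod fs = 13 kHz.
13 kHz ≤ fs/2 = 14.5 kHz, appears at 13 kHz.
16 kHz > fs/2 = 14.5 kHz, folds to fs − 16 kHz = 13 kHz.
28 kHz > fs/2 = 14.5 kHz, folds to fs − 28 kHz = 1 kHz.
65.5 kHz mod fs = 7.5 kHz.
7.5 kHz ≤ fs/2 = 14.5 kHz, appears at 7.5 kHz.
16 kHz and 71 kHz both map to 13 kHz.

16 kHz, 71 kHz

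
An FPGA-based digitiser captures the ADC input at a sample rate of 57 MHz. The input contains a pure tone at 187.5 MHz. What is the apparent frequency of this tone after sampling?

187.5 MHz mod fs = 16.5 MHz.
16.5 MHz ≤ fs/2 = 28.5 MHz, appears at 16.5 MHz.

16.5 MHz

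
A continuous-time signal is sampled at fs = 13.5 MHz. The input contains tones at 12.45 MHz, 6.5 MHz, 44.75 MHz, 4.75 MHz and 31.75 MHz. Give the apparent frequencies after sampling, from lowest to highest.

fs/2 = 6.75 MHz.
12.45 MHz > fs/2 = 6.75 MHz, folds to fs − 12.45 MHz = 1.05 MHz.
6.5 MHz ≤ fs/2 = 6.75 MHz, passes unchanged.
44.75 MHz mod fs = 4.25 MHz.
4.25 MHz ≤ fs/2 = 6.75 MHz, appears at 4.25 MHz.
4.75 MHz ≤ fs/2 = 6.75 MHz, passes unchanged.
31.75 MHz mod fs = 4.75 MHz.
4.75 MHz ≤ fs/2 = 6.75 MHz, appears at 4.75 MHz.
Distinct values: {1.05 MHz, 4.25 MHz, 4.75 MHz, 6.5 MHz}.

1.05 MHz, 4.25 MHz, 4.75 MHz, 6.5 MHz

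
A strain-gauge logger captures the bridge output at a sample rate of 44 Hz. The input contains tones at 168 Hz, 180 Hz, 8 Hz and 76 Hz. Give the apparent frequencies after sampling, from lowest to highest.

4 Hz, 8 Hz, 12 Hz

fs/2 = 22 Hz.
168 Hz mod fs = 36 Hz.
36 Hz > fs/2 = 22 Hz, folds to fs − 36 Hz = 8 Hz.
180 Hz mod fs = 4 Hz.
4 Hz ≤ fs/2 = 22 Hz, appears at 4 Hz.
8 Hz ≤ fs/2 = 22 Hz, passes unchanged.
76 Hz mod fs = 32 Hz.
32 Hz > fs/2 = 22 Hz, folds to fs − 32 Hz = 12 Hz.
Distinct values: {4 Hz, 8 Hz, 12 Hz}.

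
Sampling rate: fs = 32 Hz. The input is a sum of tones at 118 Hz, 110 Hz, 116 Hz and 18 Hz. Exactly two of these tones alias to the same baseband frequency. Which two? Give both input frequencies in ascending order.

fs/2 = 16 Hz.
118 Hz mod fs = 22 Hz.
22 Hz > fs/2 = 16 Hz, folds to fs − 22 Hz = 10 Hz.
110 Hz mod fs = 14 Hz.
14 Hz ≤ fs/2 = 16 Hz, appears at 14 Hz.
116 Hz mod fs = 20 Hz.
20 Hz > fs/2 = 16 Hz, folds to fs − 20 Hz = 12 Hz.
18 Hz > fs/2 = 16 Hz, folds to fs − 18 Hz = 14 Hz.
18 Hz and 110 Hz both map to 14 Hz.

18 Hz, 110 Hz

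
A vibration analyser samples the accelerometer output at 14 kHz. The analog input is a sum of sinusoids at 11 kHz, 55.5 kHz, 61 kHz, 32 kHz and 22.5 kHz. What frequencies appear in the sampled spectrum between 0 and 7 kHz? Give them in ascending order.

0.5 kHz, 3 kHz, 4 kHz, 5 kHz, 5.5 kHz

fs/2 = 7 kHz.
11 kHz > fs/2 = 7 kHz, folds to fs − 11 kHz = 3 kHz.
55.5 kHz mod fs = 13.5 kHz.
13.5 kHz > fs/2 = 7 kHz, folds to fs − 13.5 kHz = 0.5 kHz.
61 kHz mod fs = 5 kHz.
5 kHz ≤ fs/2 = 7 kHz, appears at 5 kHz.
32 kHz mod fs = 4 kHz.
4 kHz ≤ fs/2 = 7 kHz, appears at 4 kHz.
22.5 kHz mod fs = 8.5 kHz.
8.5 kHz > fs/2 = 7 kHz, folds to fs − 8.5 kHz = 5.5 kHz.
Distinct values: {0.5 kHz, 3 kHz, 4 kHz, 5 kHz, 5.5 kHz}.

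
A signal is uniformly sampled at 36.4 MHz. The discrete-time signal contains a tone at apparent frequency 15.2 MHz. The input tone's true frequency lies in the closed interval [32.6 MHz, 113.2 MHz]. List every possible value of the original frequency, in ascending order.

Frequencies that alias to 15.2 MHz are k·fs ± 15.2 MHz for integer k ≥ 0.
k=0: 15.2 MHz.
k=1: 21.2 MHz, 51.6 MHz.
k=2: 57.6 MHz, 88 MHz.
k=3: 94 MHz, 124.4 MHz.
k=4: 130.4 MHz, 160.8 MHz.
Within [32.6 MHz, 113.2 MHz]: 51.6 MHz, 57.6 MHz, 88 MHz, 94 MHz.

51.6 MHz, 57.6 MHz, 88 MHz, 94 MHz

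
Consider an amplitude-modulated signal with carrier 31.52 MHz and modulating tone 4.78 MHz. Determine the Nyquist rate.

AM sidebands sit at fc ± fm = 26.74 MHz and 36.3 MHz.
Highest-frequency component: 36.3 MHz.
Nyquist rate = 2 × 36.3 MHz = 72.6 MHz.

72.6 MHz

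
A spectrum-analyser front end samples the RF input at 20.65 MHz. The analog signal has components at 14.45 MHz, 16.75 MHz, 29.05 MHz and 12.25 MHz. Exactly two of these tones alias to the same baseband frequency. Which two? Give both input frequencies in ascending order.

12.25 MHz, 29.05 MHz

fs/2 = 10.325 MHz.
14.45 MHz > fs/2 = 10.325 MHz, folds to fs − 14.45 MHz = 6.2 MHz.
16.75 MHz > fs/2 = 10.325 MHz, folds to fs − 16.75 MHz = 3.9 MHz.
29.05 MHz mod fs = 8.4 MHz.
8.4 MHz ≤ fs/2 = 10.325 MHz, appears at 8.4 MHz.
12.25 MHz > fs/2 = 10.325 MHz, folds to fs − 12.25 MHz = 8.4 MHz.
12.25 MHz and 29.05 MHz both map to 8.4 MHz.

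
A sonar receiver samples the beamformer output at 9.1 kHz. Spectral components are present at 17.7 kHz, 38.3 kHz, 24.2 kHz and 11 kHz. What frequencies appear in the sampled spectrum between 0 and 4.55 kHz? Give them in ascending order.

0.5 kHz, 1.9 kHz, 3.1 kHz

fs/2 = 4.55 kHz.
17.7 kHz mod fs = 8.6 kHz.
8.6 kHz > fs/2 = 4.55 kHz, folds to fs − 8.6 kHz = 0.5 kHz.
38.3 kHz mod fs = 1.9 kHz.
1.9 kHz ≤ fs/2 = 4.55 kHz, appears at 1.9 kHz.
24.2 kHz mod fs = 6 kHz.
6 kHz > fs/2 = 4.55 kHz, folds to fs − 6 kHz = 3.1 kHz.
11 kHz mod fs = 1.9 kHz.
1.9 kHz ≤ fs/2 = 4.55 kHz, appears at 1.9 kHz.
Distinct values: {0.5 kHz, 1.9 kHz, 3.1 kHz}.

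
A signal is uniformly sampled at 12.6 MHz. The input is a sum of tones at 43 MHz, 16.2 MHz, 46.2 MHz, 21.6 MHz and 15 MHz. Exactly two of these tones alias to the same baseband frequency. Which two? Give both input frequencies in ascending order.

16.2 MHz, 21.6 MHz

fs/2 = 6.3 MHz.
43 MHz mod fs = 5.2 MHz.
5.2 MHz ≤ fs/2 = 6.3 MHz, appears at 5.2 MHz.
16.2 MHz mod fs = 3.6 MHz.
3.6 MHz ≤ fs/2 = 6.3 MHz, appears at 3.6 MHz.
46.2 MHz mod fs = 8.4 MHz.
8.4 MHz > fs/2 = 6.3 MHz, folds to fs − 8.4 MHz = 4.2 MHz.
21.6 MHz mod fs = 9 MHz.
9 MHz > fs/2 = 6.3 MHz, folds to fs − 9 MHz = 3.6 MHz.
15 MHz mod fs = 2.4 MHz.
2.4 MHz ≤ fs/2 = 6.3 MHz, appears at 2.4 MHz.
16.2 MHz and 21.6 MHz both map to 3.6 MHz.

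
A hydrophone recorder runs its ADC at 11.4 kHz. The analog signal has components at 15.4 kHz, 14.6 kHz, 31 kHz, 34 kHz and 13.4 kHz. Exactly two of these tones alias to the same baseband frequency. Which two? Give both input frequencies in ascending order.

fs/2 = 5.7 kHz.
15.4 kHz mod fs = 4 kHz.
4 kHz ≤ fs/2 = 5.7 kHz, appears at 4 kHz.
14.6 kHz mod fs = 3.2 kHz.
3.2 kHz ≤ fs/2 = 5.7 kHz, appears at 3.2 kHz.
31 kHz mod fs = 8.2 kHz.
8.2 kHz > fs/2 = 5.7 kHz, folds to fs − 8.2 kHz = 3.2 kHz.
34 kHz mod fs = 11.2 kHz.
11.2 kHz > fs/2 = 5.7 kHz, folds to fs − 11.2 kHz = 0.2 kHz.
13.4 kHz mod fs = 2 kHz.
2 kHz ≤ fs/2 = 5.7 kHz, appears at 2 kHz.
14.6 kHz and 31 kHz both map to 3.2 kHz.

14.6 kHz, 31 kHz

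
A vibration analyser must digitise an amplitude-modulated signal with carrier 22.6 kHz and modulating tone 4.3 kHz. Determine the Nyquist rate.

53.8 kHz

AM sidebands sit at fc ± fm = 18.3 kHz and 26.9 kHz.
Highest-frequency component: 26.9 kHz.
Nyquist rate = 2 × 26.9 kHz = 53.8 kHz.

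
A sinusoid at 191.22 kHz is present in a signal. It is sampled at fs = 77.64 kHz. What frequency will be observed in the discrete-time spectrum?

191.22 kHz mod fs = 35.94 kHz.
35.94 kHz ≤ fs/2 = 38.82 kHz, appears at 35.94 kHz.

35.94 kHz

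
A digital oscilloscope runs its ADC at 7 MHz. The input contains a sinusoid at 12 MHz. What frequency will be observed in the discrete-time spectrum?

12 MHz mod fs = 5 MHz.
5 MHz > fs/2 = 3.5 MHz, folds to fs − 5 MHz = 2 MHz.

2 MHz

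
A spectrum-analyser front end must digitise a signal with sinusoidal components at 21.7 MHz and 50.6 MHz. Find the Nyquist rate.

101.2 MHz

Highest-frequency component: 50.6 MHz.
Nyquist rate = 2 × 50.6 MHz = 101.2 MHz.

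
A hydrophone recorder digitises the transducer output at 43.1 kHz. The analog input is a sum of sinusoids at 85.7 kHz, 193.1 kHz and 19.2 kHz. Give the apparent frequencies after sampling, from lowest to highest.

0.5 kHz, 19.2 kHz, 20.7 kHz

fs/2 = 21.55 kHz.
85.7 kHz mod fs = 42.6 kHz.
42.6 kHz > fs/2 = 21.55 kHz, folds to fs − 42.6 kHz = 0.5 kHz.
193.1 kHz mod fs = 20.7 kHz.
20.7 kHz ≤ fs/2 = 21.55 kHz, appears at 20.7 kHz.
19.2 kHz ≤ fs/2 = 21.55 kHz, passes unchanged.
Distinct values: {0.5 kHz, 19.2 kHz, 20.7 kHz}.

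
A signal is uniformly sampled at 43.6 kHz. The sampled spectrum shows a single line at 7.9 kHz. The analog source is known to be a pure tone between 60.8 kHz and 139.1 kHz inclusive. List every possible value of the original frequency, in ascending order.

Frequencies that alias to 7.9 kHz are k·fs ± 7.9 kHz for integer k ≥ 0.
k=0: 7.9 kHz.
k=1: 35.7 kHz, 51.5 kHz.
k=2: 79.3 kHz, 95.1 kHz.
k=3: 122.9 kHz, 138.7 kHz.
k=4: 166.5 kHz, 182.3 kHz.
Within [60.8 kHz, 139.1 kHz]: 79.3 kHz, 95.1 kHz, 122.9 kHz, 138.7 kHz.

79.3 kHz, 95.1 kHz, 122.9 kHz, 138.7 kHz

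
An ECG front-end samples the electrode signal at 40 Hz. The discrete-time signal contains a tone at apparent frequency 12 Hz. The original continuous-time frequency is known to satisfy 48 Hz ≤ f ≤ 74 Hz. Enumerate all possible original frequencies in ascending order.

Frequencies that alias to 12 Hz are k·fs ± 12 Hz for integer k ≥ 0.
k=0: 12 Hz.
k=1: 28 Hz, 52 Hz.
k=2: 68 Hz, 92 Hz.
k=3: 108 Hz, 132 Hz.
Within [48 Hz, 74 Hz]: 52 Hz, 68 Hz.

52 Hz, 68 Hz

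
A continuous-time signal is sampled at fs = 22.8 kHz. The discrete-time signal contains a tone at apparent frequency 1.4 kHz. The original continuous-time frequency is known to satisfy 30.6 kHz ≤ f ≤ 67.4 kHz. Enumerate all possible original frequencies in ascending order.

Frequencies that alias to 1.4 kHz are k·fs ± 1.4 kHz for integer k ≥ 0.
k=0: 1.4 kHz.
k=1: 21.4 kHz, 24.2 kHz.
k=2: 44.2 kHz, 47 kHz.
k=3: 67 kHz, 69.8 kHz.
k=4: 89.8 kHz, 92.6 kHz.
Within [30.6 kHz, 67.4 kHz]: 44.2 kHz, 47 kHz, 67 kHz.

44.2 kHz, 47 kHz, 67 kHz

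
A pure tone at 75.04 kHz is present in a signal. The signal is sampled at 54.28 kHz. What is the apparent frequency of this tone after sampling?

75.04 kHz mod fs = 20.76 kHz.
20.76 kHz ≤ fs/2 = 27.14 kHz, appears at 20.76 kHz.

20.76 kHz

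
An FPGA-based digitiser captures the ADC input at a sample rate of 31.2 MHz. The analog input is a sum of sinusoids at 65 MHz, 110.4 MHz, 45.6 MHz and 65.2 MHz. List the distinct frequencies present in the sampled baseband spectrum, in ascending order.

2.6 MHz, 2.8 MHz, 14.4 MHz

fs/2 = 15.6 MHz.
65 MHz mod fs = 2.6 MHz.
2.6 MHz ≤ fs/2 = 15.6 MHz, appears at 2.6 MHz.
110.4 MHz mod fs = 16.8 MHz.
16.8 MHz > fs/2 = 15.6 MHz, folds to fs − 16.8 MHz = 14.4 MHz.
45.6 MHz mod fs = 14.4 MHz.
14.4 MHz ≤ fs/2 = 15.6 MHz, appears at 14.4 MHz.
65.2 MHz mod fs = 2.8 MHz.
2.8 MHz ≤ fs/2 = 15.6 MHz, appears at 2.8 MHz.
Distinct values: {2.6 MHz, 2.8 MHz, 14.4 MHz}.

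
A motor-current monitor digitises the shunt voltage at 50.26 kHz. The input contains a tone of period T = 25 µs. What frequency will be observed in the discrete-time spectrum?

T = 25 µs → f = 1/T = 40 kHz.
40 kHz > fs/2 = 25.13 kHz, folds to fs − 40 kHz = 10.26 kHz.

10.26 kHz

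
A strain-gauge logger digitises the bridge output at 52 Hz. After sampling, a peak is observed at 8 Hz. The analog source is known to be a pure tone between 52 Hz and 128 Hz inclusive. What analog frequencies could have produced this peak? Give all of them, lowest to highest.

60 Hz, 96 Hz, 112 Hz

Frequencies that alias to 8 Hz are k·fs ± 8 Hz for integer k ≥ 0.
k=0: 8 Hz.
k=1: 44 Hz, 60 Hz.
k=2: 96 Hz, 112 Hz.
k=3: 148 Hz, 164 Hz.
Within [52 Hz, 128 Hz]: 60 Hz, 96 Hz, 112 Hz.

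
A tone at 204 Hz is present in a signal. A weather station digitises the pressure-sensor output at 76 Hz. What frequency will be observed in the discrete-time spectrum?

204 Hz mod fs = 52 Hz.
52 Hz > fs/2 = 38 Hz, folds to fs − 52 Hz = 24 Hz.

24 Hz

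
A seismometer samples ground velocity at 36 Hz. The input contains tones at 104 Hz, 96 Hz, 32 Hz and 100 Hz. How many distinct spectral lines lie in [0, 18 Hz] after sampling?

fs/2 = 18 Hz.
104 Hz mod fs = 32 Hz.
32 Hz > fs/2 = 18 Hz, folds to fs − 32 Hz = 4 Hz.
96 Hz mod fs = 24 Hz.
24 Hz > fs/2 = 18 Hz, folds to fs − 24 Hz = 12 Hz.
32 Hz > fs/2 = 18 Hz, folds to fs − 32 Hz = 4 Hz.
100 Hz mod fs = 28 Hz.
28 Hz > fs/2 = 18 Hz, folds to fs − 28 Hz = 8 Hz.
Distinct values: {4 Hz, 8 Hz, 12 Hz} → 3.

3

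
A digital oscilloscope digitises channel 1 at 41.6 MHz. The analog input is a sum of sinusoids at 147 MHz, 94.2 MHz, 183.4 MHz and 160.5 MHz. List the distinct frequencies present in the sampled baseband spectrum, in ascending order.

5.9 MHz, 11 MHz, 17 MHz, 19.4 MHz

fs/2 = 20.8 MHz.
147 MHz mod fs = 22.2 MHz.
22.2 MHz > fs/2 = 20.8 MHz, folds to fs − 22.2 MHz = 19.4 MHz.
94.2 MHz mod fs = 11 MHz.
11 MHz ≤ fs/2 = 20.8 MHz, appears at 11 MHz.
183.4 MHz mod fs = 17 MHz.
17 MHz ≤ fs/2 = 20.8 MHz, appears at 17 MHz.
160.5 MHz mod fs = 35.7 MHz.
35.7 MHz > fs/2 = 20.8 MHz, folds to fs − 35.7 MHz = 5.9 MHz.
Distinct values: {5.9 MHz, 11 MHz, 17 MHz, 19.4 MHz}.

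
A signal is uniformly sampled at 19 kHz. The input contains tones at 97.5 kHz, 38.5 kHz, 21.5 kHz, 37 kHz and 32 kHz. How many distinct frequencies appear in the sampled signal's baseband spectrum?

fs/2 = 9.5 kHz.
97.5 kHz mod fs = 2.5 kHz.
2.5 kHz ≤ fs/2 = 9.5 kHz, appears at 2.5 kHz.
38.5 kHz mod fs = 0.5 kHz.
0.5 kHz ≤ fs/2 = 9.5 kHz, appears at 0.5 kHz.
21.5 kHz mod fs = 2.5 kHz.
2.5 kHz ≤ fs/2 = 9.5 kHz, appears at 2.5 kHz.
37 kHz mod fs = 18 kHz.
18 kHz > fs/2 = 9.5 kHz, folds to fs − 18 kHz = 1 kHz.
32 kHz mod fs = 13 kHz.
13 kHz > fs/2 = 9.5 kHz, folds to fs − 13 kHz = 6 kHz.
Distinct values: {0.5 kHz, 1 kHz, 2.5 kHz, 6 kHz} → 4.

4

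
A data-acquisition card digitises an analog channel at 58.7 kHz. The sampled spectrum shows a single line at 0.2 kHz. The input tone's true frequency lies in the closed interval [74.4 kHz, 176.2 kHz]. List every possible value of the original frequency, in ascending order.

117.2 kHz, 117.6 kHz, 175.9 kHz

Frequencies that alias to 0.2 kHz are k·fs ± 0.2 kHz for integer k ≥ 0.
k=0: 0.2 kHz.
k=1: 58.5 kHz, 58.9 kHz.
k=2: 117.2 kHz, 117.6 kHz.
k=3: 175.9 kHz, 176.3 kHz.
k=4: 234.6 kHz, 235 kHz.
Within [74.4 kHz, 176.2 kHz]: 117.2 kHz, 117.6 kHz, 175.9 kHz.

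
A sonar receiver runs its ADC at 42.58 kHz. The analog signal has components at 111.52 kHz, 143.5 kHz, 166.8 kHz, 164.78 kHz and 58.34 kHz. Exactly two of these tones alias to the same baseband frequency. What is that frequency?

fs/2 = 21.29 kHz.
111.52 kHz mod fs = 26.36 kHz.
26.36 kHz > fs/2 = 21.29 kHz, folds to fs − 26.36 kHz = 16.22 kHz.
143.5 kHz mod fs = 15.76 kHz.
15.76 kHz ≤ fs/2 = 21.29 kHz, appears at 15.76 kHz.
166.8 kHz mod fs = 39.06 kHz.
39.06 kHz > fs/2 = 21.29 kHz, folds to fs − 39.06 kHz = 3.52 kHz.
164.78 kHz mod fs = 37.04 kHz.
37.04 kHz > fs/2 = 21.29 kHz, folds to fs − 37.04 kHz = 5.54 kHz.
58.34 kHz mod fs = 15.76 kHz.
15.76 kHz ≤ fs/2 = 21.29 kHz, appears at 15.76 kHz.
58.34 kHz and 143.5 kHz both map to 15.76 kHz.

15.76 kHz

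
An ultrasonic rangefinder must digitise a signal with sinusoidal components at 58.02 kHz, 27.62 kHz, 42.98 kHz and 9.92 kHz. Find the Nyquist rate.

Highest-frequency component: 58.02 kHz.
Nyquist rate = 2 × 58.02 kHz = 116.04 kHz.

116.04 kHz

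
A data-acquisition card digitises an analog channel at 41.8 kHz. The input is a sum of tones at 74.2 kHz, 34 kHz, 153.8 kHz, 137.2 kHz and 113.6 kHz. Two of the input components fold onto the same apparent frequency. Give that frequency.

11.8 kHz

fs/2 = 20.9 kHz.
74.2 kHz mod fs = 32.4 kHz.
32.4 kHz > fs/2 = 20.9 kHz, folds to fs − 32.4 kHz = 9.4 kHz.
34 kHz > fs/2 = 20.9 kHz, folds to fs − 34 kHz = 7.8 kHz.
153.8 kHz mod fs = 28.4 kHz.
28.4 kHz > fs/2 = 20.9 kHz, folds to fs − 28.4 kHz = 13.4 kHz.
137.2 kHz mod fs = 11.8 kHz.
11.8 kHz ≤ fs/2 = 20.9 kHz, appears at 11.8 kHz.
113.6 kHz mod fs = 30 kHz.
30 kHz > fs/2 = 20.9 kHz, folds to fs − 30 kHz = 11.8 kHz.
113.6 kHz and 137.2 kHz both map to 11.8 kHz.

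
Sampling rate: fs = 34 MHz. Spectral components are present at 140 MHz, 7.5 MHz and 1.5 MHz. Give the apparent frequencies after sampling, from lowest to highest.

1.5 MHz, 4 MHz, 7.5 MHz

fs/2 = 17 MHz.
140 MHz mod fs = 4 MHz.
4 MHz ≤ fs/2 = 17 MHz, appears at 4 MHz.
7.5 MHz ≤ fs/2 = 17 MHz, passes unchanged.
1.5 MHz ≤ fs/2 = 17 MHz, passes unchanged.
Distinct values: {1.5 MHz, 4 MHz, 7.5 MHz}.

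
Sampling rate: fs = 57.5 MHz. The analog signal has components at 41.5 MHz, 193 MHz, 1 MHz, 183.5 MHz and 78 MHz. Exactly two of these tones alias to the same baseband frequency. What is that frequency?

20.5 MHz

fs/2 = 28.75 MHz.
41.5 MHz > fs/2 = 28.75 MHz, folds to fs − 41.5 MHz = 16 MHz.
193 MHz mod fs = 20.5 MHz.
20.5 MHz ≤ fs/2 = 28.75 MHz, appears at 20.5 MHz.
1 MHz ≤ fs/2 = 28.75 MHz, passes unchanged.
183.5 MHz mod fs = 11 MHz.
11 MHz ≤ fs/2 = 28.75 MHz, appears at 11 MHz.
78 MHz mod fs = 20.5 MHz.
20.5 MHz ≤ fs/2 = 28.75 MHz, appears at 20.5 MHz.
78 MHz and 193 MHz both map to 20.5 MHz.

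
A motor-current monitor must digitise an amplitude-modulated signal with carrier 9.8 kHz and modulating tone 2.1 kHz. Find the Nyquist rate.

23.8 kHz

AM sidebands sit at fc ± fm = 7.7 kHz and 11.9 kHz.
Highest-frequency component: 11.9 kHz.
Nyquist rate = 2 × 11.9 kHz = 23.8 kHz.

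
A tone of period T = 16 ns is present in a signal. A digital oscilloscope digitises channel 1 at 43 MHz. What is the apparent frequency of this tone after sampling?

19.5 MHz

T = 16 ns → f = 1/T = 62.5 MHz.
62.5 MHz mod fs = 19.5 MHz.
19.5 MHz ≤ fs/2 = 21.5 MHz, appears at 19.5 MHz.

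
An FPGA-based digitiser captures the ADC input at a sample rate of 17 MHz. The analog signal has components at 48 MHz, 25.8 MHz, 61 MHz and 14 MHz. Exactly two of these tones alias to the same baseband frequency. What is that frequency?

3 MHz

fs/2 = 8.5 MHz.
48 MHz mod fs = 14 MHz.
14 MHz > fs/2 = 8.5 MHz, folds to fs − 14 MHz = 3 MHz.
25.8 MHz mod fs = 8.8 MHz.
8.8 MHz > fs/2 = 8.5 MHz, folds to fs − 8.8 MHz = 8.2 MHz.
61 MHz mod fs = 10 MHz.
10 MHz > fs/2 = 8.5 MHz, folds to fs − 10 MHz = 7 MHz.
14 MHz > fs/2 = 8.5 MHz, folds to fs − 14 MHz = 3 MHz.
14 MHz and 48 MHz both map to 3 MHz.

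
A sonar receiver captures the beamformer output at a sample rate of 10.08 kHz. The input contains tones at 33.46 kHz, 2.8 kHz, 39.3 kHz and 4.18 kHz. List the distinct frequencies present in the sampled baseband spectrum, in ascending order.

fs/2 = 5.04 kHz.
33.46 kHz mod fs = 3.22 kHz.
3.22 kHz ≤ fs/2 = 5.04 kHz, appears at 3.22 kHz.
2.8 kHz ≤ fs/2 = 5.04 kHz, passes unchanged.
39.3 kHz mod fs = 9.06 kHz.
9.06 kHz > fs/2 = 5.04 kHz, folds to fs − 9.06 kHz = 1.02 kHz.
4.18 kHz ≤ fs/2 = 5.04 kHz, passes unchanged.
Distinct values: {1.02 kHz, 2.8 kHz, 3.22 kHz, 4.18 kHz}.

1.02 kHz, 2.8 kHz, 3.22 kHz, 4.18 kHz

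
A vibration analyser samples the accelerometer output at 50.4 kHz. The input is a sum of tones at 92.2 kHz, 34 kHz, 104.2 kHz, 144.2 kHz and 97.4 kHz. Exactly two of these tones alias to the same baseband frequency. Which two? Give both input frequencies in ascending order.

97.4 kHz, 104.2 kHz

fs/2 = 25.2 kHz.
92.2 kHz mod fs = 41.8 kHz.
41.8 kHz > fs/2 = 25.2 kHz, folds to fs − 41.8 kHz = 8.6 kHz.
34 kHz > fs/2 = 25.2 kHz, folds to fs − 34 kHz = 16.4 kHz.
104.2 kHz mod fs = 3.4 kHz.
3.4 kHz ≤ fs/2 = 25.2 kHz, appears at 3.4 kHz.
144.2 kHz mod fs = 43.4 kHz.
43.4 kHz > fs/2 = 25.2 kHz, folds to fs − 43.4 kHz = 7 kHz.
97.4 kHz mod fs = 47 kHz.
47 kHz > fs/2 = 25.2 kHz, folds to fs − 47 kHz = 3.4 kHz.
97.4 kHz and 104.2 kHz both map to 3.4 kHz.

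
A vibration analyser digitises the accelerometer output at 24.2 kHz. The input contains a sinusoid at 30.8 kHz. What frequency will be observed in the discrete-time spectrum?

6.6 kHz

30.8 kHz mod fs = 6.6 kHz.
6.6 kHz ≤ fs/2 = 12.1 kHz, appears at 6.6 kHz.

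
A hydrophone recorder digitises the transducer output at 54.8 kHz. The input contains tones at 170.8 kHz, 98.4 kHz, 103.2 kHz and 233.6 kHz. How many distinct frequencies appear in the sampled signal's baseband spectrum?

fs/2 = 27.4 kHz.
170.8 kHz mod fs = 6.4 kHz.
6.4 kHz ≤ fs/2 = 27.4 kHz, appears at 6.4 kHz.
98.4 kHz mod fs = 43.6 kHz.
43.6 kHz > fs/2 = 27.4 kHz, folds to fs − 43.6 kHz = 11.2 kHz.
103.2 kHz mod fs = 48.4 kHz.
48.4 kHz > fs/2 = 27.4 kHz, folds to fs − 48.4 kHz = 6.4 kHz.
233.6 kHz mod fs = 14.4 kHz.
14.4 kHz ≤ fs/2 = 27.4 kHz, appears at 14.4 kHz.
Distinct values: {6.4 kHz, 11.2 kHz, 14.4 kHz} → 3.

3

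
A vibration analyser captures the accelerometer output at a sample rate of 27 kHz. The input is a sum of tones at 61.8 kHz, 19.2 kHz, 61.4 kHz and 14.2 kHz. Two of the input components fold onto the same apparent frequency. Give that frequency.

7.8 kHz

fs/2 = 13.5 kHz.
61.8 kHz mod fs = 7.8 kHz.
7.8 kHz ≤ fs/2 = 13.5 kHz, appears at 7.8 kHz.
19.2 kHz > fs/2 = 13.5 kHz, folds to fs − 19.2 kHz = 7.8 kHz.
61.4 kHz mod fs = 7.4 kHz.
7.4 kHz ≤ fs/2 = 13.5 kHz, appears at 7.4 kHz.
14.2 kHz > fs/2 = 13.5 kHz, folds to fs − 14.2 kHz = 12.8 kHz.
19.2 kHz and 61.8 kHz both map to 7.8 kHz.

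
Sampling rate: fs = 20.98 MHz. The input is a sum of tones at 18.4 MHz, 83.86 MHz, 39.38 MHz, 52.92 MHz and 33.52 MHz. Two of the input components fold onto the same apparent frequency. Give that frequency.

fs/2 = 10.49 MHz.
18.4 MHz > fs/2 = 10.49 MHz, folds to fs − 18.4 MHz = 2.58 MHz.
83.86 MHz mod fs = 20.92 MHz.
20.92 MHz > fs/2 = 10.49 MHz, folds to fs − 20.92 MHz = 0.06 MHz.
39.38 MHz mod fs = 18.4 MHz.
18.4 MHz > fs/2 = 10.49 MHz, folds to fs − 18.4 MHz = 2.58 MHz.
52.92 MHz mod fs = 10.96 MHz.
10.96 MHz > fs/2 = 10.49 MHz, folds to fs − 10.96 MHz = 10.02 MHz.
33.52 MHz mod fs = 12.54 MHz.
12.54 MHz > fs/2 = 10.49 MHz, folds to fs − 12.54 MHz = 8.44 MHz.
18.4 MHz and 39.38 MHz both map to 2.58 MHz.

2.58 MHz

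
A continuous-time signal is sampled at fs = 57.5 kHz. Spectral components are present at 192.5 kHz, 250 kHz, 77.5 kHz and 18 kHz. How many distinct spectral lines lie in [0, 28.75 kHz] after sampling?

fs/2 = 28.75 kHz.
192.5 kHz mod fs = 20 kHz.
20 kHz ≤ fs/2 = 28.75 kHz, appears at 20 kHz.
250 kHz mod fs = 20 kHz.
20 kHz ≤ fs/2 = 28.75 kHz, appears at 20 kHz.
77.5 kHz mod fs = 20 kHz.
20 kHz ≤ fs/2 = 28.75 kHz, appears at 20 kHz.
18 kHz ≤ fs/2 = 28.75 kHz, passes unchanged.
Distinct values: {18 kHz, 20 kHz} → 2.

2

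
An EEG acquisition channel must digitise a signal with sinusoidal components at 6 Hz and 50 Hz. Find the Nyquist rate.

Highest-frequency component: 50 Hz.
Nyquist rate = 2 × 50 Hz = 100 Hz.

100 Hz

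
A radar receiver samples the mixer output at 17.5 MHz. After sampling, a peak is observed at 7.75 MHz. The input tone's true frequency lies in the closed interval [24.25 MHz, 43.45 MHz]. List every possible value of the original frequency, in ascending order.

Frequencies that alias to 7.75 MHz are k·fs ± 7.75 MHz for integer k ≥ 0.
k=0: 7.75 MHz.
k=1: 9.75 MHz, 25.25 MHz.
k=2: 27.25 MHz, 42.75 MHz.
k=3: 44.75 MHz, 60.25 MHz.
Within [24.25 MHz, 43.45 MHz]: 25.25 MHz, 27.25 MHz, 42.75 MHz.

25.25 MHz, 27.25 MHz, 42.75 MHz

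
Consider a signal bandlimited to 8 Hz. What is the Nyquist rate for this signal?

Nyquist rate = 2 × 8 Hz = 16 Hz.

16 Hz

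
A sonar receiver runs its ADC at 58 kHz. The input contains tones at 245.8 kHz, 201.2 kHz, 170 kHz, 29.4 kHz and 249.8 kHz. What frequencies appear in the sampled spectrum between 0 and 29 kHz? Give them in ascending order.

4 kHz, 13.8 kHz, 17.8 kHz, 27.2 kHz, 28.6 kHz

fs/2 = 29 kHz.
245.8 kHz mod fs = 13.8 kHz.
13.8 kHz ≤ fs/2 = 29 kHz, appears at 13.8 kHz.
201.2 kHz mod fs = 27.2 kHz.
27.2 kHz ≤ fs/2 = 29 kHz, appears at 27.2 kHz.
170 kHz mod fs = 54 kHz.
54 kHz > fs/2 = 29 kHz, folds to fs − 54 kHz = 4 kHz.
29.4 kHz > fs/2 = 29 kHz, folds to fs − 29.4 kHz = 28.6 kHz.
249.8 kHz mod fs = 17.8 kHz.
17.8 kHz ≤ fs/2 = 29 kHz, appears at 17.8 kHz.
Distinct values: {4 kHz, 13.8 kHz, 17.8 kHz, 27.2 kHz, 28.6 kHz}.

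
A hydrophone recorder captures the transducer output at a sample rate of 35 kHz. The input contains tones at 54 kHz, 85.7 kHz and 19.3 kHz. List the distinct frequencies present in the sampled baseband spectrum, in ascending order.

fs/2 = 17.5 kHz.
54 kHz mod fs = 19 kHz.
19 kHz > fs/2 = 17.5 kHz, folds to fs − 19 kHz = 16 kHz.
85.7 kHz mod fs = 15.7 kHz.
15.7 kHz ≤ fs/2 = 17.5 kHz, appears at 15.7 kHz.
19.3 kHz > fs/2 = 17.5 kHz, folds to fs − 19.3 kHz = 15.7 kHz.
Distinct values: {15.7 kHz, 16 kHz}.

15.7 kHz, 16 kHz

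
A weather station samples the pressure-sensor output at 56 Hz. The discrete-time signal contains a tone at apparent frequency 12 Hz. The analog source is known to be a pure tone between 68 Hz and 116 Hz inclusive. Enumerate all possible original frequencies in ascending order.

Frequencies that alias to 12 Hz are k·fs ± 12 Hz for integer k ≥ 0.
k=0: 12 Hz.
k=1: 44 Hz, 68 Hz.
k=2: 100 Hz, 124 Hz.
k=3: 156 Hz, 180 Hz.
Within [68 Hz, 116 Hz]: 68 Hz, 100 Hz.

68 Hz, 100 Hz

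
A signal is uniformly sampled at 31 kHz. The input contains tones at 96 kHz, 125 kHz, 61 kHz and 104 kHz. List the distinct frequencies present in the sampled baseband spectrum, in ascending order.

fs/2 = 15.5 kHz.
96 kHz mod fs = 3 kHz.
3 kHz ≤ fs/2 = 15.5 kHz, appears at 3 kHz.
125 kHz mod fs = 1 kHz.
1 kHz ≤ fs/2 = 15.5 kHz, appears at 1 kHz.
61 kHz mod fs = 30 kHz.
30 kHz > fs/2 = 15.5 kHz, folds to fs − 30 kHz = 1 kHz.
104 kHz mod fs = 11 kHz.
11 kHz ≤ fs/2 = 15.5 kHz, appears at 11 kHz.
Distinct values: {1 kHz, 3 kHz, 11 kHz}.

1 kHz, 3 kHz, 11 kHz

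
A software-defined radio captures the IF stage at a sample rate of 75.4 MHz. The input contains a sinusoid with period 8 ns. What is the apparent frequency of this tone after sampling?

T = 8 ns → f = 1/T = 125 MHz.
125 MHz mod fs = 49.6 MHz.
49.6 MHz > fs/2 = 37.7 MHz, folds to fs − 49.6 MHz = 25.8 MHz.

25.8 MHz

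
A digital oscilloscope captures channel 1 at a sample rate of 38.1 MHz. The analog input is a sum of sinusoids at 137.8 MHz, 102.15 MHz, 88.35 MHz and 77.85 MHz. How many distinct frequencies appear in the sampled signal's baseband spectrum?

3

fs/2 = 19.05 MHz.
137.8 MHz mod fs = 23.5 MHz.
23.5 MHz > fs/2 = 19.05 MHz, folds to fs − 23.5 MHz = 14.6 MHz.
102.15 MHz mod fs = 25.95 MHz.
25.95 MHz > fs/2 = 19.05 MHz, folds to fs − 25.95 MHz = 12.15 MHz.
88.35 MHz mod fs = 12.15 MHz.
12.15 MHz ≤ fs/2 = 19.05 MHz, appears at 12.15 MHz.
77.85 MHz mod fs = 1.65 MHz.
1.65 MHz ≤ fs/2 = 19.05 MHz, appears at 1.65 MHz.
Distinct values: {1.65 MHz, 12.15 MHz, 14.6 MHz} → 3.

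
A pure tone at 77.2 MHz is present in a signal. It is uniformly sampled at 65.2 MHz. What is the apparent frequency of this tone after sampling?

12 MHz

77.2 MHz mod fs = 12 MHz.
12 MHz ≤ fs/2 = 32.6 MHz, appears at 12 MHz.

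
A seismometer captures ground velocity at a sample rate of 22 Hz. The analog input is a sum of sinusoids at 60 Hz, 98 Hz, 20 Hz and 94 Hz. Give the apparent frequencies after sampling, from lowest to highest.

fs/2 = 11 Hz.
60 Hz mod fs = 16 Hz.
16 Hz > fs/2 = 11 Hz, folds to fs − 16 Hz = 6 Hz.
98 Hz mod fs = 10 Hz.
10 Hz ≤ fs/2 = 11 Hz, appears at 10 Hz.
20 Hz > fs/2 = 11 Hz, folds to fs − 20 Hz = 2 Hz.
94 Hz mod fs = 6 Hz.
6 Hz ≤ fs/2 = 11 Hz, appears at 6 Hz.
Distinct values: {2 Hz, 6 Hz, 10 Hz}.

2 Hz, 6 Hz, 10 Hz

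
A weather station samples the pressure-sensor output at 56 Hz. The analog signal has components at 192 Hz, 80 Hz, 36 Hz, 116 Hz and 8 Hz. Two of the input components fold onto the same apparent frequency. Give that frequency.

fs/2 = 28 Hz.
192 Hz mod fs = 24 Hz.
24 Hz ≤ fs/2 = 28 Hz, appears at 24 Hz.
80 Hz mod fs = 24 Hz.
24 Hz ≤ fs/2 = 28 Hz, appears at 24 Hz.
36 Hz > fs/2 = 28 Hz, folds to fs − 36 Hz = 20 Hz.
116 Hz mod fs = 4 Hz.
4 Hz ≤ fs/2 = 28 Hz, appears at 4 Hz.
8 Hz ≤ fs/2 = 28 Hz, passes unchanged.
80 Hz and 192 Hz both map to 24 Hz.

24 Hz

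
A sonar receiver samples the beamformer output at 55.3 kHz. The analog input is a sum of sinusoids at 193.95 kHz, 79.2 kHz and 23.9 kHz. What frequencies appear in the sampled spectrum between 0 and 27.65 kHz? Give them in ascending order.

23.9 kHz, 27.25 kHz

fs/2 = 27.65 kHz.
193.95 kHz mod fs = 28.05 kHz.
28.05 kHz > fs/2 = 27.65 kHz, folds to fs − 28.05 kHz = 27.25 kHz.
79.2 kHz mod fs = 23.9 kHz.
23.9 kHz ≤ fs/2 = 27.65 kHz, appears at 23.9 kHz.
23.9 kHz ≤ fs/2 = 27.65 kHz, passes unchanged.
Distinct values: {23.9 kHz, 27.25 kHz}.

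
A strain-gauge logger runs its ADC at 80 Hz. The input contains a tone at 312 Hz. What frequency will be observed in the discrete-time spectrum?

312 Hz mod fs = 72 Hz.
72 Hz > fs/2 = 40 Hz, folds to fs − 72 Hz = 8 Hz.

8 Hz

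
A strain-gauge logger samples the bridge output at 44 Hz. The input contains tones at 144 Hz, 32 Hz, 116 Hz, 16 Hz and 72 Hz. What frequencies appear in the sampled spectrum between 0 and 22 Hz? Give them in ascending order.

fs/2 = 22 Hz.
144 Hz mod fs = 12 Hz.
12 Hz ≤ fs/2 = 22 Hz, appears at 12 Hz.
32 Hz > fs/2 = 22 Hz, folds to fs − 32 Hz = 12 Hz.
116 Hz mod fs = 28 Hz.
28 Hz > fs/2 = 22 Hz, folds to fs − 28 Hz = 16 Hz.
16 Hz ≤ fs/2 = 22 Hz, passes unchanged.
72 Hz mod fs = 28 Hz.
28 Hz > fs/2 = 22 Hz, folds to fs − 28 Hz = 16 Hz.
Distinct values: {12 Hz, 16 Hz}.

12 Hz, 16 Hz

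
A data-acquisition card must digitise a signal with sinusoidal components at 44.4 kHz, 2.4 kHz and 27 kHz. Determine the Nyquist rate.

88.8 kHz

Highest-frequency component: 44.4 kHz.
Nyquist rate = 2 × 44.4 kHz = 88.8 kHz.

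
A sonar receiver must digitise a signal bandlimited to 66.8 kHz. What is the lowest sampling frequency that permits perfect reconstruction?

Nyquist rate = 2 × 66.8 kHz = 133.6 kHz.

133.6 kHz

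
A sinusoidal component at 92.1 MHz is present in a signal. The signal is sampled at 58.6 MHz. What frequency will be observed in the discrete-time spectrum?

25.1 MHz

92.1 MHz mod fs = 33.5 MHz.
33.5 MHz > fs/2 = 29.3 MHz, folds to fs − 33.5 MHz = 25.1 MHz.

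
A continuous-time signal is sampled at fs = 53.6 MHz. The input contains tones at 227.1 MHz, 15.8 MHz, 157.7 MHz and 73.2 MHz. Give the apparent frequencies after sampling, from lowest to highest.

fs/2 = 26.8 MHz.
227.1 MHz mod fs = 12.7 MHz.
12.7 MHz ≤ fs/2 = 26.8 MHz, appears at 12.7 MHz.
15.8 MHz ≤ fs/2 = 26.8 MHz, passes unchanged.
157.7 MHz mod fs = 50.5 MHz.
50.5 MHz > fs/2 = 26.8 MHz, folds to fs − 50.5 MHz = 3.1 MHz.
73.2 MHz mod fs = 19.6 MHz.
19.6 MHz ≤ fs/2 = 26.8 MHz, appears at 19.6 MHz.
Distinct values: {3.1 MHz, 12.7 MHz, 15.8 MHz, 19.6 MHz}.

3.1 MHz, 12.7 MHz, 15.8 MHz, 19.6 MHz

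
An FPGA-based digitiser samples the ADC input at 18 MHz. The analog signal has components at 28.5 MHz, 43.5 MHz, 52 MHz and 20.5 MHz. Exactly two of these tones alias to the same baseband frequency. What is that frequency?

7.5 MHz

fs/2 = 9 MHz.
28.5 MHz mod fs = 10.5 MHz.
10.5 MHz > fs/2 = 9 MHz, folds to fs − 10.5 MHz = 7.5 MHz.
43.5 MHz mod fs = 7.5 MHz.
7.5 MHz ≤ fs/2 = 9 MHz, appears at 7.5 MHz.
52 MHz mod fs = 16 MHz.
16 MHz > fs/2 = 9 MHz, folds to fs − 16 MHz = 2 MHz.
20.5 MHz mod fs = 2.5 MHz.
2.5 MHz ≤ fs/2 = 9 MHz, appears at 2.5 MHz.
28.5 MHz and 43.5 MHz both map to 7.5 MHz.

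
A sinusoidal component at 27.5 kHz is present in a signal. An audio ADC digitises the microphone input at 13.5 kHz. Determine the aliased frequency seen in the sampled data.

0.5 kHz

27.5 kHz mod fs = 0.5 kHz.
0.5 kHz ≤ fs/2 = 6.75 kHz, appears at 0.5 kHz.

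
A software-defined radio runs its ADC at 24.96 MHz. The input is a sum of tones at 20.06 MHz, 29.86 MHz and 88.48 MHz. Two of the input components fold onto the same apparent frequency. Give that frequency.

fs/2 = 12.48 MHz.
20.06 MHz > fs/2 = 12.48 MHz, folds to fs − 20.06 MHz = 4.9 MHz.
29.86 MHz mod fs = 4.9 MHz.
4.9 MHz ≤ fs/2 = 12.48 MHz, appears at 4.9 MHz.
88.48 MHz mod fs = 13.6 MHz.
13.6 MHz > fs/2 = 12.48 MHz, folds to fs − 13.6 MHz = 11.36 MHz.
20.06 MHz and 29.86 MHz both map to 4.9 MHz.

4.9 MHz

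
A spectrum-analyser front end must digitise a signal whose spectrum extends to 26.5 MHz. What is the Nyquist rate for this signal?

Nyquist rate = 2 × 26.5 MHz = 53 MHz.

53 MHz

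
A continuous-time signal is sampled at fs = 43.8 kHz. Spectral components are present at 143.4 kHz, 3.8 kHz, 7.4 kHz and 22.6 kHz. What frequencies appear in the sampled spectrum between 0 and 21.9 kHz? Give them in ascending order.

fs/2 = 21.9 kHz.
143.4 kHz mod fs = 12 kHz.
12 kHz ≤ fs/2 = 21.9 kHz, appears at 12 kHz.
3.8 kHz ≤ fs/2 = 21.9 kHz, passes unchanged.
7.4 kHz ≤ fs/2 = 21.9 kHz, passes unchanged.
22.6 kHz > fs/2 = 21.9 kHz, folds to fs − 22.6 kHz = 21.2 kHz.
Distinct values: {3.8 kHz, 7.4 kHz, 12 kHz, 21.2 kHz}.

3.8 kHz, 7.4 kHz, 12 kHz, 21.2 kHz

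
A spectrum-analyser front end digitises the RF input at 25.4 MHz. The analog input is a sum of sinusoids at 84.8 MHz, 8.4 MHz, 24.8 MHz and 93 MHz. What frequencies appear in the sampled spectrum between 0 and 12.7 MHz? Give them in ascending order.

0.6 MHz, 8.4 MHz, 8.6 MHz

fs/2 = 12.7 MHz.
84.8 MHz mod fs = 8.6 MHz.
8.6 MHz ≤ fs/2 = 12.7 MHz, appears at 8.6 MHz.
8.4 MHz ≤ fs/2 = 12.7 MHz, passes unchanged.
24.8 MHz > fs/2 = 12.7 MHz, folds to fs − 24.8 MHz = 0.6 MHz.
93 MHz mod fs = 16.8 MHz.
16.8 MHz > fs/2 = 12.7 MHz, folds to fs − 16.8 MHz = 8.6 MHz.
Distinct values: {0.6 MHz, 8.4 MHz, 8.6 MHz}.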